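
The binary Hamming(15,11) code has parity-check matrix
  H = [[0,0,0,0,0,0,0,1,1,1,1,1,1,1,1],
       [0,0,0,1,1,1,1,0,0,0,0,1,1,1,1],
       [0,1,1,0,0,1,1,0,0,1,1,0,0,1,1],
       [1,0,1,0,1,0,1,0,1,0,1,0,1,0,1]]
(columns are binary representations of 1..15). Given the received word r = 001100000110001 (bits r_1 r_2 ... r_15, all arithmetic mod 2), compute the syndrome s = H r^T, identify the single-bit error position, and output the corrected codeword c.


s = (1, 0, 0, 1)^T, error position = 9, corrected codeword c = 001100001110001

Compute s = H r^T mod 2 one row at a time:
  s_1 = 0 + 0 + 1 + 1 + 0 + 0 + 0 + 1 = 3 ≡ 1 (mod 2).
  s_2 = 1 + 0 + 0 + 0 + 0 + 0 + 0 + 1 = 2 ≡ 0 (mod 2).
  s_3 = 0 + 1 + 0 + 0 + 1 + 1 + 0 + 1 = 4 ≡ 0 (mod 2).
  s_4 = 0 + 1 + 0 + 0 + 0 + 1 + 0 + 1 = 3 ≡ 1 (mod 2).
s = (1, 0, 0, 1)^T — this equals column 9 of H (binary 1001), so error is at position 9.
Correct: flip bit 9 of r = 001100000110001 to get c = 001100001110001.


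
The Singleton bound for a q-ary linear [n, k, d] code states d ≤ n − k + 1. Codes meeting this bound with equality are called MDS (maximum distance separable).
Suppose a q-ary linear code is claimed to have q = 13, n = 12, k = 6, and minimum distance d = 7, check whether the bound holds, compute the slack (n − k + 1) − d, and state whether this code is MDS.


Singleton RHS = n − k + 1 = 7, slack = 0, bound satisfied, MDS.

Singleton bound: d ≤ n − k + 1.
Here n = 12, k = 6, so n − k + 1 = 7.
Given d = 7, check d ≤ 7: YES.
Slack = (n − k + 1) − d = 0.
The code is MDS (slack = 0).
Description: the claimed parameters are [12, 6, 7]_13; such a code would be MDS (meets Singleton bound).


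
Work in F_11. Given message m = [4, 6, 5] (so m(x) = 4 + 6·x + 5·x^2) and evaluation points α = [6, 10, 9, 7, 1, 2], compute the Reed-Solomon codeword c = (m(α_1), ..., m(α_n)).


c = [0, 3, 1, 5, 4, 3]

Message polynomial: m(x) = 4 + 6·x + 5·x^2 (mod 11).
For each evaluation point α_i, compute m(α_i) mod 11:
  α_1 = 6: Horner steps 5 → 3 → 0, so m(6) = 0.
  α_2 = 10: Horner steps 5 → 1 → 3, so m(10) = 3.
  α_3 = 9: Horner steps 5 → 7 → 1, so m(9) = 1.
  α_4 = 7: Horner steps 5 → 8 → 5, so m(7) = 5.
  α_5 = 1: Horner steps 5 → 0 → 4, so m(1) = 4.
  α_6 = 2: Horner steps 5 → 5 → 3, so m(2) = 3.
Codeword c = [0, 3, 1, 5, 4, 3] ∈ F_11^6.


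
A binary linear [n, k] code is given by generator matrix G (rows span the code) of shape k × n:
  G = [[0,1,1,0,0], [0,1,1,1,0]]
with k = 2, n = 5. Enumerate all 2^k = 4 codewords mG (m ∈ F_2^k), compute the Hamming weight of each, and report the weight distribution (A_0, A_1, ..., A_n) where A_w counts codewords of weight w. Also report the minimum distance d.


Weight distribution: A_0 = 1, A_1 = 1, A_2 = 1, A_3 = 1. Minimum distance d = 1.

Enumerate all 2^2 = 4 messages m ∈ F_2^2.
For each, compute codeword c = mG in F_2^5, then tally its weight.
  m = 00 → c = 00000, weight = 0.
  m = 10 → c = 01100, weight = 2.
  m = 01 → c = 01110, weight = 3.
  m = 11 → c = 00010, weight = 1.
Tally weights:
  weight 0: 1 codewords.
  weight 1: 1 codewords.
  weight 2: 1 codewords.
  weight 3: 1 codewords.
Minimum distance d = smallest w > 0 with A_w > 0 = 1.
Sanity: Σ A_w = 4 = 2^2 = 4 ✓.


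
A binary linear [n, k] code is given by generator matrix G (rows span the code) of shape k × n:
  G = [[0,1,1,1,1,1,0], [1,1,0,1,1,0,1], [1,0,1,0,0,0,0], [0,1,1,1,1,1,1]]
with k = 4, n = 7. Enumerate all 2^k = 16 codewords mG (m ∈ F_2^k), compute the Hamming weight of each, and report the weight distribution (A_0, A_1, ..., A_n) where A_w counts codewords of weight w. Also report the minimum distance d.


Weight distribution: A_0 = 1, A_1 = 2, A_2 = 2, A_3 = 2, A_4 = 3, A_5 = 4, A_6 = 2. Minimum distance d = 1.

Enumerate all 2^4 = 16 messages m ∈ F_2^4.
For each, compute codeword c = mG in F_2^7, then tally its weight.
  m = 0000 → c = 0000000, weight = 0.
  m = 1000 → c = 0111110, weight = 5.
  m = 0100 → c = 1101101, weight = 5.
  m = 1100 → c = 1010011, weight = 4.
  m = 0010 → c = 1010000, weight = 2.
  m = 1010 → c = 1101110, weight = 5.
  m = 0110 → c = 0111101, weight = 5.
  m = 1110 → c = 0000011, weight = 2.
  m = 0001 → c = 0111111, weight = 6.
  m = 1001 → c = 0000001, weight = 1.
  m = 0101 → c = 1010010, weight = 3.
  m = 1101 → c = 1101100, weight = 4.
  m = 0011 → c = 1101111, weight = 6.
  m = 1011 → c = 1010001, weight = 3.
  m = 0111 → c = 0000010, weight = 1.
  m = 1111 → c = 0111100, weight = 4.
Tally weights:
  weight 0: 1 codewords.
  weight 1: 2 codewords.
  weight 2: 2 codewords.
  weight 3: 2 codewords.
  weight 4: 3 codewords.
  weight 5: 4 codewords.
  weight 6: 2 codewords.
Minimum distance d = smallest w > 0 with A_w > 0 = 1.
Sanity: Σ A_w = 16 = 2^4 = 16 ✓.


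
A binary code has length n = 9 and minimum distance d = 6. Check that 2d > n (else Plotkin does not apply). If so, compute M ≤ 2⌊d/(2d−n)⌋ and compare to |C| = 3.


Plotkin bound M ≤ 4; given |C| = 3 ≤ bound (satisfied).

Check applicability: 2d = 12, n = 9.
2d − n = 3 > 0, so Plotkin applies.
Compute d/(2d−n) = 6/3 ≈ 2.0000.
⌊d/(2d−n)⌋ = 2.
Plotkin bound: M ≤ 2·2 = 4.
Given |C| = 3, check: satisfied.
This |C| is below the Plotkin bound.


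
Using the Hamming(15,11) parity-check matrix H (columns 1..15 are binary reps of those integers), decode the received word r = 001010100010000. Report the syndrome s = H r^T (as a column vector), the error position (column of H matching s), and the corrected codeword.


s = (1, 0, 1, 0)^T, error position = 10, corrected codeword c = 001010100110000

Compute s = H r^T mod 2 one row at a time:
  s_1 = 0 + 0 + 0 + 1 + 0 + 0 + 0 + 0 = 1 ≡ 1 (mod 2).
  s_2 = 0 + 1 + 0 + 1 + 0 + 0 + 0 + 0 = 2 ≡ 0 (mod 2).
  s_3 = 0 + 1 + 0 + 1 + 0 + 1 + 0 + 0 = 3 ≡ 1 (mod 2).
  s_4 = 0 + 1 + 1 + 1 + 0 + 1 + 0 + 0 = 4 ≡ 0 (mod 2).
s = (1, 0, 1, 0)^T — this equals column 10 of H (binary 1010), so error is at position 10.
Correct: flip bit 10 of r = 001010100010000 to get c = 001010100110000.


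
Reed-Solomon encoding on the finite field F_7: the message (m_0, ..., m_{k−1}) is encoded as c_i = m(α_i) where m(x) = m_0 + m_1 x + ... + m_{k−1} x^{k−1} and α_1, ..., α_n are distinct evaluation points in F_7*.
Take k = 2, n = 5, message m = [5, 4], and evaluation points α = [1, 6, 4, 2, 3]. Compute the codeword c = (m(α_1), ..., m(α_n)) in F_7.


c = [2, 1, 0, 6, 3]

Message polynomial: m(x) = 5 + 4·x (mod 7).
For each evaluation point α_i, compute m(α_i) mod 7:
  α_1 = 1: Horner steps 4 → 2, so m(1) = 2.
  α_2 = 6: Horner steps 4 → 1, so m(6) = 1.
  α_3 = 4: Horner steps 4 → 0, so m(4) = 0.
  α_4 = 2: Horner steps 4 → 6, so m(2) = 6.
  α_5 = 3: Horner steps 4 → 3, so m(3) = 3.
Codeword c = [2, 1, 0, 6, 3] ∈ F_7^5.


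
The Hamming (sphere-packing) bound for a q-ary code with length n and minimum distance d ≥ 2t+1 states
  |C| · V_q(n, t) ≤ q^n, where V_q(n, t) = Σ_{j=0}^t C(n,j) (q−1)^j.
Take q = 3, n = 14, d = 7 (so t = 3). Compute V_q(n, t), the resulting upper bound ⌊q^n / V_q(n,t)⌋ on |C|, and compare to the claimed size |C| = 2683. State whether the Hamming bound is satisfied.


V_q(n, t) = 3305, q^n = 4782969, Hamming bound = 1447, |C| = 2683 > bound (violated).

Step 1: Compute V_q(n, t) = Σ_{j=0}^3 C(n, j) (q−1)^j.
  j = 0: C(14,0)·(2)^0 = 1·1 = 1.
  j = 1: C(14,1)·(2)^1 = 14·2 = 28.
  j = 2: C(14,2)·(2)^2 = 91·4 = 364.
  j = 3: C(14,3)·(2)^3 = 364·8 = 2912.
  V_q(n, t) = 1 + 28 + 364 + 2912 = 3305.
Step 2: q^n = 3^14 = 4782969.
Step 3: Hamming bound ⌊q^n / V_q(n,t)⌋ = ⌊4782969/3305⌋ = 1447.
Step 4: Compare |C| = 2683 to 1447: violated.
The claimed |C| lies above the Hamming bound, so no 3-ary code of length 14 with d ≥ 7 can have 2683 codewords.


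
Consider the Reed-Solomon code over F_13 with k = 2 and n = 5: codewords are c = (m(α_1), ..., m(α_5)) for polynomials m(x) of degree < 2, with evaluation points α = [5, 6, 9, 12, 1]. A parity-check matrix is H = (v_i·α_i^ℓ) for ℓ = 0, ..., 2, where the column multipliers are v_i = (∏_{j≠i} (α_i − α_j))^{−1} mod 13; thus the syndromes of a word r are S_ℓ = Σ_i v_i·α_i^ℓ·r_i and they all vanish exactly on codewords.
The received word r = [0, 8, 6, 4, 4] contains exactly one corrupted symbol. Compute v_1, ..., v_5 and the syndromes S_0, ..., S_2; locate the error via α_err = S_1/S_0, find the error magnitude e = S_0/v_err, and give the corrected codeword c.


S = (2, 2, 2), error at position 5, error magnitude e = 10, c = [0, 8, 6, 4, 7].

Step 1: column multipliers v_i = (∏_{j≠i}(α_i − α_j))^{−1} mod 13.
  i = 1 (α = 5): (5−6)(5−9)(5−12)(5−1) = (−1)·(−4)·(−7)·4 = −112 ≡ 5, so v_1 = 5^{−1} = 8 (mod 13).
  i = 2 (α = 6): (6−5)(6−9)(6−12)(6−1) = 1·(−3)·(−6)·5 = 90 ≡ 12, so v_2 = 12^{−1} = 12 (mod 13).
  i = 3 (α = 9): (9−5)(9−6)(9−12)(9−1) = 4·3·(−3)·8 = −288 ≡ 11, so v_3 = 11^{−1} = 6 (mod 13).
  i = 4 (α = 12): (12−5)(12−6)(12−9)(12−1) = 7·6·3·11 = 1386 ≡ 8, so v_4 = 8^{−1} = 5 (mod 13).
  i = 5 (α = 1): (1−5)(1−6)(1−9)(1−12) = (−4)·(−5)·(−8)·(−11) = 1760 ≡ 5, so v_5 = 5^{−1} = 8 (mod 13).
  v = [8, 12, 6, 5, 8].
Step 2: syndromes of r = [0, 8, 6, 4, 4] (all sums mod 13).
  S_0 = Σ v_i r_i = 8·0 + 12·8 + 6·6 + 5·4 + 8·4 = 184 ≡ 2.
  S_1 = Σ v_i α_i r_i = 8·5·0 + 12·6·8 + 6·9·6 + 5·12·4 + 8·1·4 = 1172 ≡ 2.
  α_i^2 mod 13 = [12, 10, 3, 1, 1].
  S_2 = Σ v_i α_i^2 r_i = 8·12·0 + 12·10·8 + 6·3·6 + 5·1·4 + 8·1·4 = 1120 ≡ 2.
  S = (2, 2, 2) ≠ 0, so r is not a codeword (an error is present).
Step 3: locate the error. For a single error e at position i, S_ℓ = v_i·e·α_i^ℓ, so α_err = S_1/S_0.
  S_0^{−1} = 2^{−1} = 7 (mod 13), so α_err = 2·7 = 14 ≡ 1 = α_5. Error position i = 5.
  Consistency check: S_2/S_1 = 2·7 = 14 ≡ 1 = α_err ✓ (single-error assumption holds).
Step 4: error magnitude e = S_0/v_5 = S_0·∏_{j≠5}(α_5 − α_j) = 2·5 = 10 ≡ 10 (mod 13).
Step 5: correct position 5: c_5 = r_5 − e = 4 − 10 ≡ 7 (mod 13). Hence c = [0, 8, 6, 4, 7].
  Check: interpolating c through the α_i gives m(x) = 12 + 8·x (degree < 2) with m(α_i) = c_i for every i, so c is indeed a codeword.


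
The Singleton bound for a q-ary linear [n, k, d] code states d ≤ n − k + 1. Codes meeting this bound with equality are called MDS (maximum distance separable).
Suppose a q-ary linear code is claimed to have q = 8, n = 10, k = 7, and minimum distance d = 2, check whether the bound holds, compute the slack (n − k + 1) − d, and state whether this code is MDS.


Singleton RHS = n − k + 1 = 4, slack = 2, bound satisfied, not MDS.

Singleton bound: d ≤ n − k + 1.
Here n = 10, k = 7, so n − k + 1 = 4.
Given d = 2, check d ≤ 4: YES.
Slack = (n − k + 1) − d = 2.
The code is NOT MDS (slack = 2 > 0).
Description: the claimed parameters are [10, 7, 2]_8; such a code would be non-MDS.


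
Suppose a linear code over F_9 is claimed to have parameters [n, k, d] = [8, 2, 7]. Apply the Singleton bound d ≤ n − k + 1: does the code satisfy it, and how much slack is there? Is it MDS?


Singleton RHS = n − k + 1 = 7, slack = 0, bound satisfied, MDS.

Singleton bound: d ≤ n − k + 1.
Here n = 8, k = 2, so n − k + 1 = 7.
Given d = 7, check d ≤ 7: YES.
Slack = (n − k + 1) − d = 0.
The code is MDS (slack = 0).
Description: the claimed parameters are [8, 2, 7]_9; such a code would be MDS (meets Singleton bound).


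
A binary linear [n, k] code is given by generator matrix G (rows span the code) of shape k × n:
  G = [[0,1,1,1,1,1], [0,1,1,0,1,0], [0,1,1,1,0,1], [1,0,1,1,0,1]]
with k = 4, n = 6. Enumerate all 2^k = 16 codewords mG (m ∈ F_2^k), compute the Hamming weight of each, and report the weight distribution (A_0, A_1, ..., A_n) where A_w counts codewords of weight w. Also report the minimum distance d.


Weight distribution: A_0 = 1, A_1 = 1, A_2 = 4, A_3 = 4, A_4 = 3, A_5 = 3. Minimum distance d = 1.

Enumerate all 2^4 = 16 messages m ∈ F_2^4.
For each, compute codeword c = mG in F_2^6, then tally its weight.
  m = 0000 → c = 000000, weight = 0.
  m = 1000 → c = 011111, weight = 5.
  m = 0100 → c = 011010, weight = 3.
  m = 1100 → c = 000101, weight = 2.
  m = 0010 → c = 011101, weight = 4.
  m = 1010 → c = 000010, weight = 1.
  m = 0110 → c = 000111, weight = 3.
  m = 1110 → c = 011000, weight = 2.
  m = 0001 → c = 101101, weight = 4.
  m = 1001 → c = 110010, weight = 3.
  m = 0101 → c = 110111, weight = 5.
  m = 1101 → c = 101000, weight = 2.
  m = 0011 → c = 110000, weight = 2.
  m = 1011 → c = 101111, weight = 5.
  m = 0111 → c = 101010, weight = 3.
  m = 1111 → c = 110101, weight = 4.
Tally weights:
  weight 0: 1 codewords.
  weight 1: 1 codewords.
  weight 2: 4 codewords.
  weight 3: 4 codewords.
  weight 4: 3 codewords.
  weight 5: 3 codewords.
Minimum distance d = smallest w > 0 with A_w > 0 = 1.
Sanity: Σ A_w = 16 = 2^4 = 16 ✓.


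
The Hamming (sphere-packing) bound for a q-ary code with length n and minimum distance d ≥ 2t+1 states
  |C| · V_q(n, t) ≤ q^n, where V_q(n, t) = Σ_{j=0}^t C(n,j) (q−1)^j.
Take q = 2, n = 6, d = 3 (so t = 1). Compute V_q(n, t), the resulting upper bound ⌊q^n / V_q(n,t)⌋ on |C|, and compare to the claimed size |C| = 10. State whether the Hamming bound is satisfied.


V_q(n, t) = 7, q^n = 64, Hamming bound = 9, |C| = 10 > bound (violated).

Step 1: Compute V_q(n, t) = Σ_{j=0}^1 C(n, j) (q−1)^j.
  j = 0: C(6,0)·(1)^0 = 1·1 = 1.
  j = 1: C(6,1)·(1)^1 = 6·1 = 6.
  V_q(n, t) = 1 + 6 = 7.
Step 2: q^n = 2^6 = 64.
Step 3: Hamming bound ⌊q^n / V_q(n,t)⌋ = ⌊64/7⌋ = 9.
Step 4: Compare |C| = 10 to 9: violated.
The claimed |C| lies above the Hamming bound, so no 2-ary code of length 6 with d ≥ 3 can have 10 codewords.


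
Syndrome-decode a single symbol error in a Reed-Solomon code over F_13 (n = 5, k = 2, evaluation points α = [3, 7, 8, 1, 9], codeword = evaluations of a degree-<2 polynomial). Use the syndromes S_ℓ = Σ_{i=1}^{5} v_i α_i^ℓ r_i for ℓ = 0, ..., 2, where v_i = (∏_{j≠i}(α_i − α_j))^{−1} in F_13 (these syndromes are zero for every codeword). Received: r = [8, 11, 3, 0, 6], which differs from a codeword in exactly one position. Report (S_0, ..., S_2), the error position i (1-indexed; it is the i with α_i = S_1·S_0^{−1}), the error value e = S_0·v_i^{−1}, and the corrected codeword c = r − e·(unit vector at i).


S = (10, 2, 3), error at position 3, error magnitude e = 1, c = [8, 11, 2, 0, 6].

Step 1: column multipliers v_i = (∏_{j≠i}(α_i − α_j))^{−1} mod 13.
  i = 1 (α = 3): (3−7)(3−8)(3−1)(3−9) = (−4)·(−5)·2·(−6) = −240 ≡ 7, so v_1 = 7^{−1} = 2 (mod 13).
  i = 2 (α = 7): (7−3)(7−8)(7−1)(7−9) = 4·(−1)·6·(−2) = 48 ≡ 9, so v_2 = 9^{−1} = 3 (mod 13).
  i = 3 (α = 8): (8−3)(8−7)(8−1)(8−9) = 5·1·7·(−1) = −35 ≡ 4, so v_3 = 4^{−1} = 10 (mod 13).
  i = 4 (α = 1): (1−3)(1−7)(1−8)(1−9) = (−2)·(−6)·(−7)·(−8) = 672 ≡ 9, so v_4 = 9^{−1} = 3 (mod 13).
  i = 5 (α = 9): (9−3)(9−7)(9−8)(9−1) = 6·2·1·8 = 96 ≡ 5, so v_5 = 5^{−1} = 8 (mod 13).
  v = [2, 3, 10, 3, 8].
Step 2: syndromes of r = [8, 11, 3, 0, 6] (all sums mod 13).
  S_0 = Σ v_i r_i = 2·8 + 3·11 + 10·3 + 3·0 + 8·6 = 127 ≡ 10.
  S_1 = Σ v_i α_i r_i = 2·3·8 + 3·7·11 + 10·8·3 + 3·1·0 + 8·9·6 = 951 ≡ 2.
  α_i^2 mod 13 = [9, 10, 12, 1, 3].
  S_2 = Σ v_i α_i^2 r_i = 2·9·8 + 3·10·11 + 10·12·3 + 3·1·0 + 8·3·6 = 978 ≡ 3.
  S = (10, 2, 3) ≠ 0, so r is not a codeword (an error is present).
Step 3: locate the error. For a single error e at position i, S_ℓ = v_i·e·α_i^ℓ, so α_err = S_1/S_0.
  S_0^{−1} = 10^{−1} = 4 (mod 13), so α_err = 2·4 = 8 ≡ 8 = α_3. Error position i = 3.
  Consistency check: S_2/S_1 = 3·7 = 21 ≡ 8 = α_err ✓ (single-error assumption holds).
Step 4: error magnitude e = S_0/v_3 = S_0·∏_{j≠3}(α_3 − α_j) = 10·4 = 40 ≡ 1 (mod 13).
Step 5: correct position 3: c_3 = r_3 − e = 3 − 1 ≡ 2 (mod 13). Hence c = [8, 11, 2, 0, 6].
  Check: interpolating c through the α_i gives m(x) = 9 + 4·x (degree < 2) with m(α_i) = c_i for every i, so c is indeed a codeword.


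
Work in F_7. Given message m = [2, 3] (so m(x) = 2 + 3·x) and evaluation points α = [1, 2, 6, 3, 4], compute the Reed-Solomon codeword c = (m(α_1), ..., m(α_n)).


c = [5, 1, 6, 4, 0]

Message polynomial: m(x) = 2 + 3·x (mod 7).
For each evaluation point α_i, compute m(α_i) mod 7:
  α_1 = 1: Horner steps 3 → 5, so m(1) = 5.
  α_2 = 2: Horner steps 3 → 1, so m(2) = 1.
  α_3 = 6: Horner steps 3 → 6, so m(6) = 6.
  α_4 = 3: Horner steps 3 → 4, so m(3) = 4.
  α_5 = 4: Horner steps 3 → 0, so m(4) = 0.
Codeword c = [5, 1, 6, 4, 0] ∈ F_7^5.


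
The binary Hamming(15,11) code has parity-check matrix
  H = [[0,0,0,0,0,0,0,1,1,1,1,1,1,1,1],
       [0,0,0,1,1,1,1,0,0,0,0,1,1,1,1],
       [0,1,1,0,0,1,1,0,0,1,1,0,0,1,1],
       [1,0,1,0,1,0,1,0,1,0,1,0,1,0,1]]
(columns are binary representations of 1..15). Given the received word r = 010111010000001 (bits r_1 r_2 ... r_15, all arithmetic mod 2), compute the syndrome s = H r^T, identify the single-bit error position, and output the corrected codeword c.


s = (0, 0, 1, 0)^T, error position = 2, corrected codeword c = 000111010000001

Compute s = H r^T mod 2 one row at a time:
  s_1 = 1 + 0 + 0 + 0 + 0 + 0 + 0 + 1 = 2 ≡ 0 (mod 2).
  s_2 = 1 + 1 + 1 + 0 + 0 + 0 + 0 + 1 = 4 ≡ 0 (mod 2).
  s_3 = 1 + 0 + 1 + 0 + 0 + 0 + 0 + 1 = 3 ≡ 1 (mod 2).
  s_4 = 0 + 0 + 1 + 0 + 0 + 0 + 0 + 1 = 2 ≡ 0 (mod 2).
s = (0, 0, 1, 0)^T — this equals column 2 of H (binary 0010), so error is at position 2.
Correct: flip bit 2 of r = 010111010000001 to get c = 000111010000001.


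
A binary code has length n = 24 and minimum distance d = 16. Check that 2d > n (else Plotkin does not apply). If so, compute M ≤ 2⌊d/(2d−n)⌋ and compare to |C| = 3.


Plotkin bound M ≤ 4; given |C| = 3 ≤ bound (satisfied).

Check applicability: 2d = 32, n = 24.
2d − n = 8 > 0, so Plotkin applies.
Compute d/(2d−n) = 16/8 ≈ 2.0000.
⌊d/(2d−n)⌋ = 2.
Plotkin bound: M ≤ 2·2 = 4.
Given |C| = 3, check: satisfied.
This |C| is below the Plotkin bound.


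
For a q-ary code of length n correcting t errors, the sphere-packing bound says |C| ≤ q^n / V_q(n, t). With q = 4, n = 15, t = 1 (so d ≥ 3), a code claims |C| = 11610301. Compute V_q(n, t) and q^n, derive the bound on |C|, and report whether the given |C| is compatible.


V_q(n, t) = 46, q^n = 1073741824, Hamming bound = 23342213, |C| = 11610301 ≤ bound (satisfied).

Step 1: Compute V_q(n, t) = Σ_{j=0}^1 C(n, j) (q−1)^j.
  j = 0: C(15,0)·(3)^0 = 1·1 = 1.
  j = 1: C(15,1)·(3)^1 = 15·3 = 45.
  V_q(n, t) = 1 + 45 = 46.
Step 2: q^n = 4^15 = 1073741824.
Step 3: Hamming bound ⌊q^n / V_q(n,t)⌋ = ⌊1073741824/46⌋ = 23342213.
Step 4: Compare |C| = 11610301 to 23342213: satisfied.
The claimed |C| lies below the Hamming bound.


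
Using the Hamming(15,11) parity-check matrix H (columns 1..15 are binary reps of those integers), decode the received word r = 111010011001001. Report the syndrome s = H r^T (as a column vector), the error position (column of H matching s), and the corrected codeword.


s = (0, 1, 1, 1)^T, error position = 7, corrected codeword c = 111010111001001

Compute s = H r^T mod 2 one row at a time:
  s_1 = 1 + 1 + 0 + 0 + 1 + 0 + 0 + 1 = 4 ≡ 0 (mod 2).
  s_2 = 0 + 1 + 0 + 0 + 1 + 0 + 0 + 1 = 3 ≡ 1 (mod 2).
  s_3 = 1 + 1 + 0 + 0 + 0 + 0 + 0 + 1 = 3 ≡ 1 (mod 2).
  s_4 = 1 + 1 + 1 + 0 + 1 + 0 + 0 + 1 = 5 ≡ 1 (mod 2).
s = (0, 1, 1, 1)^T — this equals column 7 of H (binary 0111), so error is at position 7.
Correct: flip bit 7 of r = 111010011001001 to get c = 111010111001001.


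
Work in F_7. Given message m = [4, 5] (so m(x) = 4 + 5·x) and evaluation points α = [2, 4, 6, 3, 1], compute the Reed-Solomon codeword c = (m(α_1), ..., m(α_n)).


c = [0, 3, 6, 5, 2]

Message polynomial: m(x) = 4 + 5·x (mod 7).
For each evaluation point α_i, compute m(α_i) mod 7:
  α_1 = 2: Horner steps 5 → 0, so m(2) = 0.
  α_2 = 4: Horner steps 5 → 3, so m(4) = 3.
  α_3 = 6: Horner steps 5 → 6, so m(6) = 6.
  α_4 = 3: Horner steps 5 → 5, so m(3) = 5.
  α_5 = 1: Horner steps 5 → 2, so m(1) = 2.
Codeword c = [0, 3, 6, 5, 2] ∈ F_7^5.


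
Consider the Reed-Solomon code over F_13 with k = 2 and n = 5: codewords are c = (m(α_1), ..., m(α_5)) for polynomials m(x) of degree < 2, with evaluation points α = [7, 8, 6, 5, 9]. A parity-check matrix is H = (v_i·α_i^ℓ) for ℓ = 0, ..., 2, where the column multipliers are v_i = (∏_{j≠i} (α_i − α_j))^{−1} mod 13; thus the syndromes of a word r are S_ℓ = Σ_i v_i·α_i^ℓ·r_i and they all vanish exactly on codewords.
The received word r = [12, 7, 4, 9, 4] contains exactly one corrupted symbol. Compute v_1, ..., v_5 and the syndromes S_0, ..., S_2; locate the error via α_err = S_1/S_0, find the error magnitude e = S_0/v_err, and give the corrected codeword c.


S = (12, 4, 10), error at position 5, error magnitude e = 2, c = [12, 7, 4, 9, 2].

Step 1: column multipliers v_i = (∏_{j≠i}(α_i − α_j))^{−1} mod 13.
  i = 1 (α = 7): (7−8)(7−6)(7−5)(7−9) = (−1)·1·2·(−2) = 4 ≡ 4, so v_1 = 4^{−1} = 10 (mod 13).
  i = 2 (α = 8): (8−7)(8−6)(8−5)(8−9) = 1·2·3·(−1) = −6 ≡ 7, so v_2 = 7^{−1} = 2 (mod 13).
  i = 3 (α = 6): (6−7)(6−8)(6−5)(6−9) = (−1)·(−2)·1·(−3) = −6 ≡ 7, so v_3 = 7^{−1} = 2 (mod 13).
  i = 4 (α = 5): (5−7)(5−8)(5−6)(5−9) = (−2)·(−3)·(−1)·(−4) = 24 ≡ 11, so v_4 = 11^{−1} = 6 (mod 13).
  i = 5 (α = 9): (9−7)(9−8)(9−6)(9−5) = 2·1·3·4 = 24 ≡ 11, so v_5 = 11^{−1} = 6 (mod 13).
  v = [10, 2, 2, 6, 6].
Step 2: syndromes of r = [12, 7, 4, 9, 4] (all sums mod 13).
  S_0 = Σ v_i r_i = 10·12 + 2·7 + 2·4 + 6·9 + 6·4 = 220 ≡ 12.
  S_1 = Σ v_i α_i r_i = 10·7·12 + 2·8·7 + 2·6·4 + 6·5·9 + 6·9·4 = 1486 ≡ 4.
  α_i^2 mod 13 = [10, 12, 10, 12, 3].
  S_2 = Σ v_i α_i^2 r_i = 10·10·12 + 2·12·7 + 2·10·4 + 6·12·9 + 6·3·4 = 2168 ≡ 10.
  S = (12, 4, 10) ≠ 0, so r is not a codeword (an error is present).
Step 3: locate the error. For a single error e at position i, S_ℓ = v_i·e·α_i^ℓ, so α_err = S_1/S_0.
  S_0^{−1} = 12^{−1} = 12 (mod 13), so α_err = 4·12 = 48 ≡ 9 = α_5. Error position i = 5.
  Consistency check: S_2/S_1 = 10·10 = 100 ≡ 9 = α_err ✓ (single-error assumption holds).
Step 4: error magnitude e = S_0/v_5 = S_0·∏_{j≠5}(α_5 − α_j) = 12·11 = 132 ≡ 2 (mod 13).
Step 5: correct position 5: c_5 = r_5 − e = 4 − 2 ≡ 2 (mod 13). Hence c = [12, 7, 4, 9, 2].
  Check: interpolating c through the α_i gives m(x) = 8 + 8·x (degree < 2) with m(α_i) = c_i for every i, so c is indeed a codeword.


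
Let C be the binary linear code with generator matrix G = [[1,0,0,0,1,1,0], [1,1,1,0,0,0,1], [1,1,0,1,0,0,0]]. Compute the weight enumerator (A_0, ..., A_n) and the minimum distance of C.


Weight distribution: A_0 = 1, A_3 = 3, A_4 = 2, A_5 = 1, A_6 = 1. Minimum distance d = 3.

Enumerate all 2^3 = 8 messages m ∈ F_2^3.
For each, compute codeword c = mG in F_2^7, then tally its weight.
  m = 000 → c = 0000000, weight = 0.
  m = 100 → c = 1000110, weight = 3.
  m = 010 → c = 1110001, weight = 4.
  m = 110 → c = 0110111, weight = 5.
  m = 001 → c = 1101000, weight = 3.
  m = 101 → c = 0101110, weight = 4.
  m = 011 → c = 0011001, weight = 3.
  m = 111 → c = 1011111, weight = 6.
Tally weights:
  weight 0: 1 codewords.
  weight 3: 3 codewords.
  weight 4: 2 codewords.
  weight 5: 1 codewords.
  weight 6: 1 codewords.
Minimum distance d = smallest w > 0 with A_w > 0 = 3.
Sanity: Σ A_w = 8 = 2^3 = 8 ✓.


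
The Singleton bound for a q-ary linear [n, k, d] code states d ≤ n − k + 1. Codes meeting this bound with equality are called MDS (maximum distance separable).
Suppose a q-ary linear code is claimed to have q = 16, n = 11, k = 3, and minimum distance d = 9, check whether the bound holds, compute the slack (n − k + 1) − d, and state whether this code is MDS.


Singleton RHS = n − k + 1 = 9, slack = 0, bound satisfied, MDS.

Singleton bound: d ≤ n − k + 1.
Here n = 11, k = 3, so n − k + 1 = 9.
Given d = 9, check d ≤ 9: YES.
Slack = (n − k + 1) − d = 0.
The code is MDS (slack = 0).
Description: the claimed parameters are [11, 3, 9]_16; such a code would be MDS (meets Singleton bound).


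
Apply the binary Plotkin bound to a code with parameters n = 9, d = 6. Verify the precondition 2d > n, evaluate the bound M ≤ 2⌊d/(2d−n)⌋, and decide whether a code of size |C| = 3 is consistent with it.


Plotkin bound M ≤ 4; given |C| = 3 ≤ bound (satisfied).

Check applicability: 2d = 12, n = 9.
2d − n = 3 > 0, so Plotkin applies.
Compute d/(2d−n) = 6/3 ≈ 2.0000.
⌊d/(2d−n)⌋ = 2.
Plotkin bound: M ≤ 2·2 = 4.
Given |C| = 3, check: satisfied.
This |C| is below the Plotkin bound.


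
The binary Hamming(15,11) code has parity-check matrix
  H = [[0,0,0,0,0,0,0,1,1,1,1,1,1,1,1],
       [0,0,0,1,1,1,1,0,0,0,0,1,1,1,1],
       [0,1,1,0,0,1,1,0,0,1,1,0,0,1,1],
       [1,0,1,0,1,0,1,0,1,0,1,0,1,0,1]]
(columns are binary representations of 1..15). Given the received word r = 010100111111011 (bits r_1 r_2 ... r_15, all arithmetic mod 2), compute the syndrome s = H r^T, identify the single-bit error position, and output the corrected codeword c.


s = (1, 1, 0, 0)^T, error position = 12, corrected codeword c = 010100111110011

Compute s = H r^T mod 2 one row at a time:
  s_1 = 1 + 1 + 1 + 1 + 1 + 0 + 1 + 1 = 7 ≡ 1 (mod 2).
  s_2 = 1 + 0 + 0 + 1 + 1 + 0 + 1 + 1 = 5 ≡ 1 (mod 2).
  s_3 = 1 + 0 + 0 + 1 + 1 + 1 + 1 + 1 = 6 ≡ 0 (mod 2).
  s_4 = 0 + 0 + 0 + 1 + 1 + 1 + 0 + 1 = 4 ≡ 0 (mod 2).
s = (1, 1, 0, 0)^T — this equals column 12 of H (binary 1100), so error is at position 12.
Correct: flip bit 12 of r = 010100111111011 to get c = 010100111110011.


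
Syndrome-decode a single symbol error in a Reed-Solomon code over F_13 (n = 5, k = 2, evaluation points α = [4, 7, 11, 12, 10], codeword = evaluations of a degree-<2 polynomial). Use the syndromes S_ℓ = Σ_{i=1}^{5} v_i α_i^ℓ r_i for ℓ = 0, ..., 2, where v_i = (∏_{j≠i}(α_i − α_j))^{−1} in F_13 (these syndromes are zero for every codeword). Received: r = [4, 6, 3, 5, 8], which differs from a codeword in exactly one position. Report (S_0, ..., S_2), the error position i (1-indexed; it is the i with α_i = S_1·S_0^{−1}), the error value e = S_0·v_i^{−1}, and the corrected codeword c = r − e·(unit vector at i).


S = (5, 3, 7), error at position 3, error magnitude e = 3, c = [4, 6, 0, 5, 8].

Step 1: column multipliers v_i = (∏_{j≠i}(α_i − α_j))^{−1} mod 13.
  i = 1 (α = 4): (4−7)(4−11)(4−12)(4−10) = (−3)·(−7)·(−8)·(−6) = 1008 ≡ 7, so v_1 = 7^{−1} = 2 (mod 13).
  i = 2 (α = 7): (7−4)(7−11)(7−12)(7−10) = 3·(−4)·(−5)·(−3) = −180 ≡ 2, so v_2 = 2^{−1} = 7 (mod 13).
  i = 3 (α = 11): (11−4)(11−7)(11−12)(11−10) = 7·4·(−1)·1 = −28 ≡ 11, so v_3 = 11^{−1} = 6 (mod 13).
  i = 4 (α = 12): (12−4)(12−7)(12−11)(12−10) = 8·5·1·2 = 80 ≡ 2, so v_4 = 2^{−1} = 7 (mod 13).
  i = 5 (α = 10): (10−4)(10−7)(10−11)(10−12) = 6·3·(−1)·(−2) = 36 ≡ 10, so v_5 = 10^{−1} = 4 (mod 13).
  v = [2, 7, 6, 7, 4].
Step 2: syndromes of r = [4, 6, 3, 5, 8] (all sums mod 13).
  S_0 = Σ v_i r_i = 2·4 + 7·6 + 6·3 + 7·5 + 4·8 = 135 ≡ 5.
  S_1 = Σ v_i α_i r_i = 2·4·4 + 7·7·6 + 6·11·3 + 7·12·5 + 4·10·8 = 1264 ≡ 3.
  α_i^2 mod 13 = [3, 10, 4, 1, 9].
  S_2 = Σ v_i α_i^2 r_i = 2·3·4 + 7·10·6 + 6·4·3 + 7·1·5 + 4·9·8 = 839 ≡ 7.
  S = (5, 3, 7) ≠ 0, so r is not a codeword (an error is present).
Step 3: locate the error. For a single error e at position i, S_ℓ = v_i·e·α_i^ℓ, so α_err = S_1/S_0.
  S_0^{−1} = 5^{−1} = 8 (mod 13), so α_err = 3·8 = 24 ≡ 11 = α_3. Error position i = 3.
  Consistency check: S_2/S_1 = 7·9 = 63 ≡ 11 = α_err ✓ (single-error assumption holds).
Step 4: error magnitude e = S_0/v_3 = S_0·∏_{j≠3}(α_3 − α_j) = 5·11 = 55 ≡ 3 (mod 13).
Step 5: correct position 3: c_3 = r_3 − e = 3 − 3 ≡ 0 (mod 13). Hence c = [4, 6, 0, 5, 8].
  Check: interpolating c through the α_i gives m(x) = 10 + 5·x (degree < 2) with m(α_i) = c_i for every i, so c is indeed a codeword.


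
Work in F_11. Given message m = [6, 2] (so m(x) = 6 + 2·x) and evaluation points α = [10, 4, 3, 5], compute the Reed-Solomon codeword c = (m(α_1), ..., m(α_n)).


c = [4, 3, 1, 5]

Message polynomial: m(x) = 6 + 2·x (mod 11).
For each evaluation point α_i, compute m(α_i) mod 11:
  α_1 = 10: Horner steps 2 → 4, so m(10) = 4.
  α_2 = 4: Horner steps 2 → 3, so m(4) = 3.
  α_3 = 3: Horner steps 2 → 1, so m(3) = 1.
  α_4 = 5: Horner steps 2 → 5, so m(5) = 5.
Codeword c = [4, 3, 1, 5] ∈ F_11^4.


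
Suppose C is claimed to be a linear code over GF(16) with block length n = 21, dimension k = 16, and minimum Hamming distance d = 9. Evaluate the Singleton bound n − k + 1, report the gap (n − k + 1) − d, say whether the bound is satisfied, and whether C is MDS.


Singleton RHS = n − k + 1 = 6, slack = -3, bound violated (no such code; not MDS).

Singleton bound: d ≤ n − k + 1.
Here n = 21, k = 16, so n − k + 1 = 6.
Given d = 9, check d ≤ 6: NO.
Slack = (n − k + 1) − d = -3.
The slack is negative: d = 9 exceeds n − k + 1 = 6 by 3, so the Singleton bound is violated and no linear [21, 16, 9]_16 code can exist. In particular it is not MDS (MDS requires d = n − k + 1 exactly).
Description: the claimed parameters are [21, 16, 9]_16; such a code would be impossible (violates the Singleton bound).


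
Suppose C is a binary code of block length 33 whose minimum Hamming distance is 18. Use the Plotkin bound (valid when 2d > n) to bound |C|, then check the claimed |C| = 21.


Plotkin bound M ≤ 12; given |C| = 21 > bound (violated).

Check applicability: 2d = 36, n = 33.
2d − n = 3 > 0, so Plotkin applies.
Compute d/(2d−n) = 18/3 ≈ 6.0000.
⌊d/(2d−n)⌋ = 6.
Plotkin bound: M ≤ 2·6 = 12.
Given |C| = 21, check: VIOLATED.
This |C| is above the Plotkin bound, so no binary code with n = 33, d = 18 and 21 codewords exists.


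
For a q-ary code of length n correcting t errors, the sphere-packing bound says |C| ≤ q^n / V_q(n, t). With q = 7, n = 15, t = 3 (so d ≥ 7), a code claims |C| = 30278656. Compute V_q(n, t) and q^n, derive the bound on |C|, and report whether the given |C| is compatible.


V_q(n, t) = 102151, q^n = 4747561509943, Hamming bound = 46475918, |C| = 30278656 ≤ bound (satisfied).

Step 1: Compute V_q(n, t) = Σ_{j=0}^3 C(n, j) (q−1)^j.
  j = 0: C(15,0)·(6)^0 = 1·1 = 1.
  j = 1: C(15,1)·(6)^1 = 15·6 = 90.
  j = 2: C(15,2)·(6)^2 = 105·36 = 3780.
  j = 3: C(15,3)·(6)^3 = 455·216 = 98280.
  V_q(n, t) = 1 + 90 + 3780 + 98280 = 102151.
Step 2: q^n = 7^15 = 4747561509943.
Step 3: Hamming bound ⌊q^n / V_q(n,t)⌋ = ⌊4747561509943/102151⌋ = 46475918.
Step 4: Compare |C| = 30278656 to 46475918: satisfied.
The claimed |C| lies below the Hamming bound.


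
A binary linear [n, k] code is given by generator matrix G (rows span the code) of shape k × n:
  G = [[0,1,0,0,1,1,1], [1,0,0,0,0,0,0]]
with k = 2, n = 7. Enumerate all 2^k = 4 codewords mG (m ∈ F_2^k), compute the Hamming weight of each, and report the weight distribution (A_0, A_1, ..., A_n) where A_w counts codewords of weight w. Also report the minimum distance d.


Weight distribution: A_0 = 1, A_1 = 1, A_4 = 1, A_5 = 1. Minimum distance d = 1.

Enumerate all 2^2 = 4 messages m ∈ F_2^2.
For each, compute codeword c = mG in F_2^7, then tally its weight.
  m = 00 → c = 0000000, weight = 0.
  m = 10 → c = 0100111, weight = 4.
  m = 01 → c = 1000000, weight = 1.
  m = 11 → c = 1100111, weight = 5.
Tally weights:
  weight 0: 1 codewords.
  weight 1: 1 codewords.
  weight 4: 1 codewords.
  weight 5: 1 codewords.
Minimum distance d = smallest w > 0 with A_w > 0 = 1.
Sanity: Σ A_w = 4 = 2^2 = 4 ✓.


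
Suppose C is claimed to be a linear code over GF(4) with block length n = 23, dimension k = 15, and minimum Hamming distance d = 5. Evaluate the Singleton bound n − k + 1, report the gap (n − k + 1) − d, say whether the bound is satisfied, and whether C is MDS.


Singleton RHS = n − k + 1 = 9, slack = 4, bound satisfied, not MDS.

Singleton bound: d ≤ n − k + 1.
Here n = 23, k = 15, so n − k + 1 = 9.
Given d = 5, check d ≤ 9: YES.
Slack = (n − k + 1) − d = 4.
The code is NOT MDS (slack = 4 > 0).
Description: the claimed parameters are [23, 15, 5]_4; such a code would be non-MDS.


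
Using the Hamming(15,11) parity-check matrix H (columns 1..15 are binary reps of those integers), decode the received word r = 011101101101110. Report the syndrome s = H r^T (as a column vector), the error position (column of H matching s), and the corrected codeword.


s = (1, 0, 0, 0)^T, error position = 8, corrected codeword c = 011101111101110

Compute s = H r^T mod 2 one row at a time:
  s_1 = 0 + 1 + 1 + 0 + 1 + 1 + 1 + 0 = 5 ≡ 1 (mod 2).
  s_2 = 1 + 0 + 1 + 1 + 1 + 1 + 1 + 0 = 6 ≡ 0 (mod 2).
  s_3 = 1 + 1 + 1 + 1 + 1 + 0 + 1 + 0 = 6 ≡ 0 (mod 2).
  s_4 = 0 + 1 + 0 + 1 + 1 + 0 + 1 + 0 = 4 ≡ 0 (mod 2).
s = (1, 0, 0, 0)^T — this equals column 8 of H (binary 1000), so error is at position 8.
Correct: flip bit 8 of r = 011101101101110 to get c = 011101111101110.


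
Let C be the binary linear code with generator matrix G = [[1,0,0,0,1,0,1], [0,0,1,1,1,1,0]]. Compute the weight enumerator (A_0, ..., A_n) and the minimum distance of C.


Weight distribution: A_0 = 1, A_3 = 1, A_4 = 1, A_5 = 1. Minimum distance d = 3.

Enumerate all 2^2 = 4 messages m ∈ F_2^2.
For each, compute codeword c = mG in F_2^7, then tally its weight.
  m = 00 → c = 0000000, weight = 0.
  m = 10 → c = 1000101, weight = 3.
  m = 01 → c = 0011110, weight = 4.
  m = 11 → c = 1011011, weight = 5.
Tally weights:
  weight 0: 1 codewords.
  weight 3: 1 codewords.
  weight 4: 1 codewords.
  weight 5: 1 codewords.
Minimum distance d = smallest w > 0 with A_w > 0 = 3.
Sanity: Σ A_w = 4 = 2^2 = 4 ✓.


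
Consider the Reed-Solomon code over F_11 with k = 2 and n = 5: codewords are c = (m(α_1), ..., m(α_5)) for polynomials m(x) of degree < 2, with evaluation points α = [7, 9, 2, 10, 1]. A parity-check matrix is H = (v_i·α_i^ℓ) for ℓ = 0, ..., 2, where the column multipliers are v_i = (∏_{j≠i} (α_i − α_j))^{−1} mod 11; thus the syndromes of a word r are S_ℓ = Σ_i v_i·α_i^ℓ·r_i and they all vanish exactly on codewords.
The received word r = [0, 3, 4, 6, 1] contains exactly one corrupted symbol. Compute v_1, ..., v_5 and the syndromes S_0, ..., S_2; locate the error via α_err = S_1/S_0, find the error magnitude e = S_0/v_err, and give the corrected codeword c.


S = (9, 8, 1), error at position 1, error magnitude e = 3, c = [8, 3, 4, 6, 1].

Step 1: column multipliers v_i = (∏_{j≠i}(α_i − α_j))^{−1} mod 11.
  i = 1 (α = 7): (7−9)(7−2)(7−10)(7−1) = (−2)·5·(−3)·6 = 180 ≡ 4, so v_1 = 4^{−1} = 3 (mod 11).
  i = 2 (α = 9): (9−7)(9−2)(9−10)(9−1) = 2·7·(−1)·8 = −112 ≡ 9, so v_2 = 9^{−1} = 5 (mod 11).
  i = 3 (α = 2): (2−7)(2−9)(2−10)(2−1) = (−5)·(−7)·(−8)·1 = −280 ≡ 6, so v_3 = 6^{−1} = 2 (mod 11).
  i = 4 (α = 10): (10−7)(10−9)(10−2)(10−1) = 3·1·8·9 = 216 ≡ 7, so v_4 = 7^{−1} = 8 (mod 11).
  i = 5 (α = 1): (1−7)(1−9)(1−2)(1−10) = (−6)·(−8)·(−1)·(−9) = 432 ≡ 3, so v_5 = 3^{−1} = 4 (mod 11).
  v = [3, 5, 2, 8, 4].
Step 2: syndromes of r = [0, 3, 4, 6, 1] (all sums mod 11).
  S_0 = Σ v_i r_i = 3·0 + 5·3 + 2·4 + 8·6 + 4·1 = 75 ≡ 9.
  S_1 = Σ v_i α_i r_i = 3·7·0 + 5·9·3 + 2·2·4 + 8·10·6 + 4·1·1 = 635 ≡ 8.
  α_i^2 mod 11 = [5, 4, 4, 1, 1].
  S_2 = Σ v_i α_i^2 r_i = 3·5·0 + 5·4·3 + 2·4·4 + 8·1·6 + 4·1·1 = 144 ≡ 1.
  S = (9, 8, 1) ≠ 0, so r is not a codeword (an error is present).
Step 3: locate the error. For a single error e at position i, S_ℓ = v_i·e·α_i^ℓ, so α_err = S_1/S_0.
  S_0^{−1} = 9^{−1} = 5 (mod 11), so α_err = 8·5 = 40 ≡ 7 = α_1. Error position i = 1.
  Consistency check: S_2/S_1 = 1·7 = 7 ≡ 7 = α_err ✓ (single-error assumption holds).
Step 4: error magnitude e = S_0/v_1 = S_0·∏_{j≠1}(α_1 − α_j) = 9·4 = 36 ≡ 3 (mod 11).
Step 5: correct position 1: c_1 = r_1 − e = 0 − 3 ≡ 8 (mod 11). Hence c = [8, 3, 4, 6, 1].
  Check: interpolating c through the α_i gives m(x) = 9 + 3·x (degree < 2) with m(α_i) = c_i for every i, so c is indeed a codeword.


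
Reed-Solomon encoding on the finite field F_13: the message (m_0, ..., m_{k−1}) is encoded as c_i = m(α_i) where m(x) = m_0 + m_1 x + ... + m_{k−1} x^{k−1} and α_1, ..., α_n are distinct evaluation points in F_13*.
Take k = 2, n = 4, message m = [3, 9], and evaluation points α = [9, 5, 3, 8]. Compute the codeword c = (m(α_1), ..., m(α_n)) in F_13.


c = [6, 9, 4, 10]

Message polynomial: m(x) = 3 + 9·x (mod 13).
For each evaluation point α_i, compute m(α_i) mod 13:
  α_1 = 9: Horner steps 9 → 6, so m(9) = 6.
  α_2 = 5: Horner steps 9 → 9, so m(5) = 9.
  α_3 = 3: Horner steps 9 → 4, so m(3) = 4.
  α_4 = 8: Horner steps 9 → 10, so m(8) = 10.
Codeword c = [6, 9, 4, 10] ∈ F_13^4.


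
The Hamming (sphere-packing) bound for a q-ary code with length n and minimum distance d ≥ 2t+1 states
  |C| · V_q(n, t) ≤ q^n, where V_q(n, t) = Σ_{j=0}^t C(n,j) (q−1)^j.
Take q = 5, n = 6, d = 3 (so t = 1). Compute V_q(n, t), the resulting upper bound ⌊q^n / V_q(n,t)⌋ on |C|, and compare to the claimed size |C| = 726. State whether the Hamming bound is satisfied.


V_q(n, t) = 25, q^n = 15625, Hamming bound = 625, |C| = 726 > bound (violated).

Step 1: Compute V_q(n, t) = Σ_{j=0}^1 C(n, j) (q−1)^j.
  j = 0: C(6,0)·(4)^0 = 1·1 = 1.
  j = 1: C(6,1)·(4)^1 = 6·4 = 24.
  V_q(n, t) = 1 + 24 = 25.
Step 2: q^n = 5^6 = 15625.
Step 3: Hamming bound ⌊q^n / V_q(n,t)⌋ = ⌊15625/25⌋ = 625.
Step 4: Compare |C| = 726 to 625: violated.
The claimed |C| lies above the Hamming bound, so no 5-ary code of length 6 with d ≥ 3 can have 726 codewords.


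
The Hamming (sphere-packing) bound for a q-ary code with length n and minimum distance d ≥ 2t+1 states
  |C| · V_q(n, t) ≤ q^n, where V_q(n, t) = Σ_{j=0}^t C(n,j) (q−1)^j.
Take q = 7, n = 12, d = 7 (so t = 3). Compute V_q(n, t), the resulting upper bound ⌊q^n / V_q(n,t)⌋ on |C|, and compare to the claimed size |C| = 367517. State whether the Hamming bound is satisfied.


V_q(n, t) = 49969, q^n = 13841287201, Hamming bound = 276997, |C| = 367517 > bound (violated).

Step 1: Compute V_q(n, t) = Σ_{j=0}^3 C(n, j) (q−1)^j.
  j = 0: C(12,0)·(6)^0 = 1·1 = 1.
  j = 1: C(12,1)·(6)^1 = 12·6 = 72.
  j = 2: C(12,2)·(6)^2 = 66·36 = 2376.
  j = 3: C(12,3)·(6)^3 = 220·216 = 47520.
  V_q(n, t) = 1 + 72 + 2376 + 47520 = 49969.
Step 2: q^n = 7^12 = 13841287201.
Step 3: Hamming bound ⌊q^n / V_q(n,t)⌋ = ⌊13841287201/49969⌋ = 276997.
Step 4: Compare |C| = 367517 to 276997: violated.
The claimed |C| lies above the Hamming bound, so no 7-ary code of length 12 with d ≥ 7 can have 367517 codewords.


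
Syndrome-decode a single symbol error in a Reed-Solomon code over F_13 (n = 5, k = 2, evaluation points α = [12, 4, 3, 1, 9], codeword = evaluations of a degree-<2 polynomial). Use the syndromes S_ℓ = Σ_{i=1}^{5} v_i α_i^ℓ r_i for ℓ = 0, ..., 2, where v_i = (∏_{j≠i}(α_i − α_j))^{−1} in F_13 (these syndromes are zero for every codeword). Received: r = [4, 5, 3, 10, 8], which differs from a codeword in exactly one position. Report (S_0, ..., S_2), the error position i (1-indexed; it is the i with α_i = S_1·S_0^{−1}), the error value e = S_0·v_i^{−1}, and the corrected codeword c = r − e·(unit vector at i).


S = (4, 3, 12), error at position 2, error magnitude e = 12, c = [4, 6, 3, 10, 8].

Step 1: column multipliers v_i = (∏_{j≠i}(α_i − α_j))^{−1} mod 13.
  i = 1 (α = 12): (12−4)(12−3)(12−1)(12−9) = 8·9·11·3 = 2376 ≡ 10, so v_1 = 10^{−1} = 4 (mod 13).
  i = 2 (α = 4): (4−12)(4−3)(4−1)(4−9) = (−8)·1·3·(−5) = 120 ≡ 3, so v_2 = 3^{−1} = 9 (mod 13).
  i = 3 (α = 3): (3−12)(3−4)(3−1)(3−9) = (−9)·(−1)·2·(−6) = −108 ≡ 9, so v_3 = 9^{−1} = 3 (mod 13).
  i = 4 (α = 1): (1−12)(1−4)(1−3)(1−9) = (−11)·(−3)·(−2)·(−8) = 528 ≡ 8, so v_4 = 8^{−1} = 5 (mod 13).
  i = 5 (α = 9): (9−12)(9−4)(9−3)(9−1) = (−3)·5·6·8 = −720 ≡ 8, so v_5 = 8^{−1} = 5 (mod 13).
  v = [4, 9, 3, 5, 5].
Step 2: syndromes of r = [4, 5, 3, 10, 8] (all sums mod 13).
  S_0 = Σ v_i r_i = 4·4 + 9·5 + 3·3 + 5·10 + 5·8 = 160 ≡ 4.
  S_1 = Σ v_i α_i r_i = 4·12·4 + 9·4·5 + 3·3·3 + 5·1·10 + 5·9·8 = 809 ≡ 3.
  α_i^2 mod 13 = [1, 3, 9, 1, 3].
  S_2 = Σ v_i α_i^2 r_i = 4·1·4 + 9·3·5 + 3·9·3 + 5·1·10 + 5·3·8 = 402 ≡ 12.
  S = (4, 3, 12) ≠ 0, so r is not a codeword (an error is present).
Step 3: locate the error. For a single error e at position i, S_ℓ = v_i·e·α_i^ℓ, so α_err = S_1/S_0.
  S_0^{−1} = 4^{−1} = 10 (mod 13), so α_err = 3·10 = 30 ≡ 4 = α_2. Error position i = 2.
  Consistency check: S_2/S_1 = 12·9 = 108 ≡ 4 = α_err ✓ (single-error assumption holds).
Step 4: error magnitude e = S_0/v_2 = S_0·∏_{j≠2}(α_2 − α_j) = 4·3 = 12 ≡ 12 (mod 13).
Step 5: correct position 2: c_2 = r_2 − e = 5 − 12 ≡ 6 (mod 13). Hence c = [4, 6, 3, 10, 8].
  Check: interpolating c through the α_i gives m(x) = 7 + 3·x (degree < 2) with m(α_i) = c_i for every i, so c is indeed a codeword.
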